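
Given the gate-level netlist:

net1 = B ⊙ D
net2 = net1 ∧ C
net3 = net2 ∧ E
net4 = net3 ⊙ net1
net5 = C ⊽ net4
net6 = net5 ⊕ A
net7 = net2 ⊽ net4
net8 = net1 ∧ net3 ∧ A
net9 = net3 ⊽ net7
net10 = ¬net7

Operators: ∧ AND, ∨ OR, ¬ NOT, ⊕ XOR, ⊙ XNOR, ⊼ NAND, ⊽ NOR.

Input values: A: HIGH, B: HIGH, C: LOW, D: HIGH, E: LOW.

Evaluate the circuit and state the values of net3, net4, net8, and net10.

net3 = LOW; net4 = LOW; net8 = LOW; net10 = LOW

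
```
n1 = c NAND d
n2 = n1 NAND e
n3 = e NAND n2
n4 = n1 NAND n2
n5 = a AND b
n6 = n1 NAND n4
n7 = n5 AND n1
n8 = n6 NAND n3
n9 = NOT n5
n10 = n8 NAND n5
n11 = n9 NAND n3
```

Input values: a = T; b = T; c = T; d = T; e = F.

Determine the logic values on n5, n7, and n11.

n1 = c NAND d = T NAND T = F
n2 = n1 NAND e = F NAND F = T
n3 = e NAND n2 = F NAND T = T
n5 = a AND b = T AND T = T
n7 = n5 AND n1 = T AND F = F
n9 = NOT n5 = NOT T = F
n11 = n9 NAND n3 = F NAND T = T

n5 = T, n7 = F, n11 = T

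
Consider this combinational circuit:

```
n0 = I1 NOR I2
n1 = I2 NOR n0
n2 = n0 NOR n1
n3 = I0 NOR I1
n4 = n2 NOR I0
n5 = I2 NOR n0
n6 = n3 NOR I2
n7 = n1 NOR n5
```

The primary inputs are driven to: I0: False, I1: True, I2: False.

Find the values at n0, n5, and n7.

n0 = I1 NOR I2 = True NOR False = False
n1 = I2 NOR n0 = False NOR False = True
n5 = I2 NOR n0 = False NOR False = True
n7 = n1 NOR n5 = True NOR True = False

n0 = False  n5 = True  n7 = False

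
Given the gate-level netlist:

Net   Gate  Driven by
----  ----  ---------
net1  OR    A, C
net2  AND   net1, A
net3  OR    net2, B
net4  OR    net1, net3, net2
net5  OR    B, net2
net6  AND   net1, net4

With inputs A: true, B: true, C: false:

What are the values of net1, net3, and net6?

net1 = true; net3 = true; net6 = true

net1 = A OR C = true OR false = true
net2 = net1 AND A = true AND true = true
net3 = net2 OR B = true OR true = true
net4 = net1 OR net3 OR net2 = true OR true OR true = true
net6 = net1 AND net4 = true AND true = true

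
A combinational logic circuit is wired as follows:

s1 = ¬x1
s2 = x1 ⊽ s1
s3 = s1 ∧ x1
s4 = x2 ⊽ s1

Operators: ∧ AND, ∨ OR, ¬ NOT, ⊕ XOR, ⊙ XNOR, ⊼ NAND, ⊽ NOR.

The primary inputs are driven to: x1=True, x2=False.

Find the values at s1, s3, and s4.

s1 = NOT x1 = NOT True = False
s3 = s1 AND x1 = False AND True = False
s4 = x2 NOR s1 = False NOR False = True

s1 = False  s3 = False  s4 = True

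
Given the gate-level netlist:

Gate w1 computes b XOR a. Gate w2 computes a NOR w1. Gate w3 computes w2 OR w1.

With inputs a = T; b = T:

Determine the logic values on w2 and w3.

w1 = b XOR a = T XOR T = F
w2 = a NOR w1 = T NOR F = F
w3 = w2 OR w1 = F OR F = F

w2 = F, w3 = F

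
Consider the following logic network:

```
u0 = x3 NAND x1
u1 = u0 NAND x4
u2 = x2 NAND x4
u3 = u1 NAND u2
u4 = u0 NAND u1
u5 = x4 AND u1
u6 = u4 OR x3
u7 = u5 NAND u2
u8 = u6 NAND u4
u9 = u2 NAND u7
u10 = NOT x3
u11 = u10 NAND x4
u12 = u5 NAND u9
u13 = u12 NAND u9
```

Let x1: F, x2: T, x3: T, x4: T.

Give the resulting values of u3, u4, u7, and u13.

u3 = T, u4 = T, u7 = T, u13 = F

u0 = x3 NAND x1 = T NAND F = T
u1 = u0 NAND x4 = T NAND T = F
u2 = x2 NAND x4 = T NAND T = F
u3 = u1 NAND u2 = F NAND F = T
u4 = u0 NAND u1 = T NAND F = T
u5 = x4 AND u1 = T AND F = F
u7 = u5 NAND u2 = F NAND F = T
u9 = u2 NAND u7 = F NAND T = T
u12 = u5 NAND u9 = F NAND T = T
u13 = u12 NAND u9 = T NAND T = F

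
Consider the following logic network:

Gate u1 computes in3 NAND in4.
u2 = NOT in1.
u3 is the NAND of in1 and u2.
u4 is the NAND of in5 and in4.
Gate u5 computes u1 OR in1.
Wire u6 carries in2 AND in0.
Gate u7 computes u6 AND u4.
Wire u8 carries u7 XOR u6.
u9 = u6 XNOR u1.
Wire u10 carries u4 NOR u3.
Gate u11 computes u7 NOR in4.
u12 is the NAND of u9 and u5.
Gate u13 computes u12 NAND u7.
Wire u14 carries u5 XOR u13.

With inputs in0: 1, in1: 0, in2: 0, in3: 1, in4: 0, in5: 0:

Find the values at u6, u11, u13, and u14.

u6 = 0; u11 = 1; u13 = 1; u14 = 0

u1 = in3 NAND in4 = 1 NAND 0 = 1
u4 = in5 NAND in4 = 0 NAND 0 = 1
u5 = u1 OR in1 = 1 OR 0 = 1
u6 = in2 AND in0 = 0 AND 1 = 0
u7 = u6 AND u4 = 0 AND 1 = 0
u9 = u6 XNOR u1 = 0 XNOR 1 = 0
u11 = u7 NOR in4 = 0 NOR 0 = 1
u12 = u9 NAND u5 = 0 NAND 1 = 1
u13 = u12 NAND u7 = 1 NAND 0 = 1
u14 = u5 XOR u13 = 1 XOR 1 = 0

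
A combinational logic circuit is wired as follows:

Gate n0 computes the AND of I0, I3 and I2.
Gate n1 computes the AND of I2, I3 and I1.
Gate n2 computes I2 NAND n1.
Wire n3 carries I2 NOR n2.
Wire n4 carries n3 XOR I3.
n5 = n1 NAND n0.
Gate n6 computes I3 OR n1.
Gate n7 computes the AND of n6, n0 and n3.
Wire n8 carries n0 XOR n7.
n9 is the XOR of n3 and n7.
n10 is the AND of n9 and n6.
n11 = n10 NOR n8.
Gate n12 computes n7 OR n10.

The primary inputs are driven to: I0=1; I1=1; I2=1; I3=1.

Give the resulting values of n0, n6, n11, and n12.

n0 = 1  n6 = 1  n11 = 0  n12 = 0

n0 = I0 AND I3 AND I2 = 1 AND 1 AND 1 = 1
n1 = I2 AND I3 AND I1 = 1 AND 1 AND 1 = 1
n2 = I2 NAND n1 = 1 NAND 1 = 0
n3 = I2 NOR n2 = 1 NOR 0 = 0
n6 = I3 OR n1 = 1 OR 1 = 1
n7 = n6 AND n0 AND n3 = 1 AND 1 AND 0 = 0
n8 = n0 XOR n7 = 1 XOR 0 = 1
n9 = n3 XOR n7 = 0 XOR 0 = 0
n10 = n9 AND n6 = 0 AND 1 = 0
n11 = n10 NOR n8 = 0 NOR 1 = 0
n12 = n7 OR n10 = 0 OR 0 = 0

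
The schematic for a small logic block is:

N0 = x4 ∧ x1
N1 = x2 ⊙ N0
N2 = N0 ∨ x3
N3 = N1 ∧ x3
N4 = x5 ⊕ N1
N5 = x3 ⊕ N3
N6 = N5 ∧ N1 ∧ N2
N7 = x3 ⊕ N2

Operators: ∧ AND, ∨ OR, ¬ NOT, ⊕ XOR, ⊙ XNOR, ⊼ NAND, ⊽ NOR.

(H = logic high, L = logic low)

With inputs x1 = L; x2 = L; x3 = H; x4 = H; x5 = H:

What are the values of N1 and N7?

N1 = H  N7 = L

N0 = x4 AND x1 = H AND L = L
N1 = x2 XNOR N0 = L XNOR L = H
N2 = N0 OR x3 = L OR H = H
N7 = x3 XOR N2 = H XOR H = L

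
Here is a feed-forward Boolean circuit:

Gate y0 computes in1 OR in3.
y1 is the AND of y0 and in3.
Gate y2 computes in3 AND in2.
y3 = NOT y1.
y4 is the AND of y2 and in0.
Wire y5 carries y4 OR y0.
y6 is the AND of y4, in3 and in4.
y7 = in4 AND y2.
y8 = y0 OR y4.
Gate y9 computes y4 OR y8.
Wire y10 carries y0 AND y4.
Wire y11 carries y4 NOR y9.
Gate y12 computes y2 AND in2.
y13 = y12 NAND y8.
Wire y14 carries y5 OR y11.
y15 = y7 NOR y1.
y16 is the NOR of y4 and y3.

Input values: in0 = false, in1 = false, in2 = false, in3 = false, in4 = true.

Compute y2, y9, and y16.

y2 = false, y9 = false, y16 = false

y0 = in1 OR in3 = false OR false = false
y1 = y0 AND in3 = false AND false = false
y2 = in3 AND in2 = false AND false = false
y3 = NOT y1 = NOT false = true
y4 = y2 AND in0 = false AND false = false
y8 = y0 OR y4 = false OR false = false
y9 = y4 OR y8 = false OR false = false
y16 = y4 NOR y3 = false NOR true = false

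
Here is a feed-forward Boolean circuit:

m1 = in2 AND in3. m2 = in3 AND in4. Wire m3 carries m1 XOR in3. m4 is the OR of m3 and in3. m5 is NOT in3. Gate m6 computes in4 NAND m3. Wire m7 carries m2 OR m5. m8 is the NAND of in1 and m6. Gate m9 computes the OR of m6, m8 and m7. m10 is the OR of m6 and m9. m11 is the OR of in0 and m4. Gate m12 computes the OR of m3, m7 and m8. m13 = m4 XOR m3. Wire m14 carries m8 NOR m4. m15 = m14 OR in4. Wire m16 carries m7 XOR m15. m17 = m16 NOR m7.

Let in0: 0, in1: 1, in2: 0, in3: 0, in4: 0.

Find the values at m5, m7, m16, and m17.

m1 = in2 AND in3 = 0 AND 0 = 0
m2 = in3 AND in4 = 0 AND 0 = 0
m3 = m1 XOR in3 = 0 XOR 0 = 0
m4 = m3 OR in3 = 0 OR 0 = 0
m5 = NOT in3 = NOT 0 = 1
m6 = in4 NAND m3 = 0 NAND 0 = 1
m7 = m2 OR m5 = 0 OR 1 = 1
m8 = in1 NAND m6 = 1 NAND 1 = 0
m14 = m8 NOR m4 = 0 NOR 0 = 1
m15 = m14 OR in4 = 1 OR 0 = 1
m16 = m7 XOR m15 = 1 XOR 1 = 0
m17 = m16 NOR m7 = 0 NOR 1 = 0

m5 = 1; m7 = 1; m16 = 0; m17 = 0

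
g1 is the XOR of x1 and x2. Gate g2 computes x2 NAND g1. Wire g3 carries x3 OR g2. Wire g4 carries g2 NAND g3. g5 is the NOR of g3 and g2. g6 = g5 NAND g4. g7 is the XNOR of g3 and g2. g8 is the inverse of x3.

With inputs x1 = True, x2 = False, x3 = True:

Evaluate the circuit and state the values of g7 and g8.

g7 = True  g8 = False

g1 = x1 XOR x2 = True XOR False = True
g2 = x2 NAND g1 = False NAND True = True
g3 = x3 OR g2 = True OR True = True
g7 = g3 XNOR g2 = True XNOR True = True
g8 = NOT x3 = NOT True = False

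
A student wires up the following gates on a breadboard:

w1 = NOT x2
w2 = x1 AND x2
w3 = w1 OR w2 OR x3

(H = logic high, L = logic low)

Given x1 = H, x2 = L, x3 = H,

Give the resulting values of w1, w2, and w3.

w1 = NOT x2 = NOT L = H
w2 = x1 AND x2 = H AND L = L
w3 = w1 OR w2 OR x3 = H OR L OR H = H

w1 = H  w2 = L  w3 = H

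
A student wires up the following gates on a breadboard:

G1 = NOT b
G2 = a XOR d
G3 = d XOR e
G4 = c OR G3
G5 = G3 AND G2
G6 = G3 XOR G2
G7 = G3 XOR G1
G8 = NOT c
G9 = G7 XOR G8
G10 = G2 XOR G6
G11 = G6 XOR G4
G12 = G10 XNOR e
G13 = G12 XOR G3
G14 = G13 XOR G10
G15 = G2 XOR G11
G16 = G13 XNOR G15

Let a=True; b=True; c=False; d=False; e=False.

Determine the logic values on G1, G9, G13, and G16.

G1 = False  G9 = True  G13 = True  G16 = False

G1 = NOT b = NOT True = False
G2 = a XOR d = True XOR False = True
G3 = d XOR e = False XOR False = False
G4 = c OR G3 = False OR False = False
G6 = G3 XOR G2 = False XOR True = True
G7 = G3 XOR G1 = False XOR False = False
G8 = NOT c = NOT False = True
G9 = G7 XOR G8 = False XOR True = True
G10 = G2 XOR G6 = True XOR True = False
G11 = G6 XOR G4 = True XOR False = True
G12 = G10 XNOR e = False XNOR False = True
G13 = G12 XOR G3 = True XOR False = True
G15 = G2 XOR G11 = True XOR True = False
G16 = G13 XNOR G15 = True XNOR False = False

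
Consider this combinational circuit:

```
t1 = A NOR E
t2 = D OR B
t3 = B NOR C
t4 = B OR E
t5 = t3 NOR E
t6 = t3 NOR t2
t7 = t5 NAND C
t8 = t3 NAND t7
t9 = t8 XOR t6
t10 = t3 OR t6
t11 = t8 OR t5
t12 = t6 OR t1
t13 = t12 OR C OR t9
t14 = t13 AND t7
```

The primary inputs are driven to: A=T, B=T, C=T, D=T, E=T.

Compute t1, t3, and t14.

t1 = F  t3 = F  t14 = T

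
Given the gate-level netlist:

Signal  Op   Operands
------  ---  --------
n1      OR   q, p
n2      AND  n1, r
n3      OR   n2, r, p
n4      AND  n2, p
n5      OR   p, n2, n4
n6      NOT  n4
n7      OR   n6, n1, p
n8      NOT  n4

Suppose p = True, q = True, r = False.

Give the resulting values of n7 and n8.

n7 = True  n8 = True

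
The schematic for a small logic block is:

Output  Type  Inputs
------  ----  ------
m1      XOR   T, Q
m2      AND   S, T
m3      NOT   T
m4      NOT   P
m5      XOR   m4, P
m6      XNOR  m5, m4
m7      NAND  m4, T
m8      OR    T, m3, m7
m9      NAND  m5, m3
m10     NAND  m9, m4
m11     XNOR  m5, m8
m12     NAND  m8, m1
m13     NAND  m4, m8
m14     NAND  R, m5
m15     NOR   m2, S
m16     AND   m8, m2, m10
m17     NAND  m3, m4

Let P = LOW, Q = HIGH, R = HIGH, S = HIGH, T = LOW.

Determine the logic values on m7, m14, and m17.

m3 = NOT T = NOT LOW = HIGH
m4 = NOT P = NOT LOW = HIGH
m5 = m4 XOR P = HIGH XOR LOW = HIGH
m7 = m4 NAND T = HIGH NAND LOW = HIGH
m14 = R NAND m5 = HIGH NAND HIGH = LOW
m17 = m3 NAND m4 = HIGH NAND HIGH = LOW

m7 = HIGH; m14 = LOW; m17 = LOW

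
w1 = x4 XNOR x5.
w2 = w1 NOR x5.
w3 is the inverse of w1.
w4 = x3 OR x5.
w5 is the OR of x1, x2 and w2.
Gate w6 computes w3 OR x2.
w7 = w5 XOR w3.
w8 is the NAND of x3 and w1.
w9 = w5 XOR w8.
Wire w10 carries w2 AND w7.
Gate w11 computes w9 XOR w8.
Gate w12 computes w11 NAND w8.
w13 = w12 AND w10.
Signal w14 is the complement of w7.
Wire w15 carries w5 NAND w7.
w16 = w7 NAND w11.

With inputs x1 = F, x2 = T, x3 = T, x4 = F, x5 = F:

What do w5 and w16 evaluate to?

w1 = x4 XNOR x5 = F XNOR F = T
w2 = w1 NOR x5 = T NOR F = F
w3 = NOT w1 = NOT T = F
w5 = x1 OR x2 OR w2 = F OR T OR F = T
w7 = w5 XOR w3 = T XOR F = T
w8 = x3 NAND w1 = T NAND T = F
w9 = w5 XOR w8 = T XOR F = T
w11 = w9 XOR w8 = T XOR F = T
w16 = w7 NAND w11 = T NAND T = F

w5 = T; w16 = F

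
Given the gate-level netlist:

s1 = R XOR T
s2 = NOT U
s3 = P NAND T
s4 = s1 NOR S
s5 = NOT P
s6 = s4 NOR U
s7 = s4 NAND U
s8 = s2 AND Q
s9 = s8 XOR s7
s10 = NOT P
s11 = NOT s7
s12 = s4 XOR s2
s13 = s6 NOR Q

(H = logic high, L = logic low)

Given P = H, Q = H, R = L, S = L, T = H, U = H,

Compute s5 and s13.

s5 = L, s13 = L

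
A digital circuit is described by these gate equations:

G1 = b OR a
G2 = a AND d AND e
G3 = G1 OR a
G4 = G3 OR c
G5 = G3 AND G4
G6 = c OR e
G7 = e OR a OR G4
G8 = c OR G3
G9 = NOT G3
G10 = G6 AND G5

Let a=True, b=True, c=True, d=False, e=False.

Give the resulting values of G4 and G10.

G4 = True; G10 = True

G1 = b OR a = True OR True = True
G3 = G1 OR a = True OR True = True
G4 = G3 OR c = True OR True = True
G5 = G3 AND G4 = True AND True = True
G6 = c OR e = True OR False = True
G10 = G6 AND G5 = True AND True = True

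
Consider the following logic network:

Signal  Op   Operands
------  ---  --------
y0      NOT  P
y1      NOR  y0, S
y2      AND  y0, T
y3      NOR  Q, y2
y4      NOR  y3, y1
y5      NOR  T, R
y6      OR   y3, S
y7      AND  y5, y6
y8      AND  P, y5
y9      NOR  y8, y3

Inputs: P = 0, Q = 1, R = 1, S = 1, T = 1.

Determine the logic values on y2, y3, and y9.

y2 = 1, y3 = 0, y9 = 1

y0 = NOT P = NOT 0 = 1
y2 = y0 AND T = 1 AND 1 = 1
y3 = Q NOR y2 = 1 NOR 1 = 0
y5 = T NOR R = 1 NOR 1 = 0
y8 = P AND y5 = 0 AND 0 = 0
y9 = y8 NOR y3 = 0 NOR 0 = 1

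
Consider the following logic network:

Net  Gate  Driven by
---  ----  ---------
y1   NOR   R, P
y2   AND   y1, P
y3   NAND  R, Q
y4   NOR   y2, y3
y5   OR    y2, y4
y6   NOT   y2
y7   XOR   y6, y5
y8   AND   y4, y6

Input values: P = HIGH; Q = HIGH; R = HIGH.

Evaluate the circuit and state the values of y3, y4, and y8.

y3 = LOW, y4 = HIGH, y8 = HIGH

y1 = R NOR P = HIGH NOR HIGH = LOW
y2 = y1 AND P = LOW AND HIGH = LOW
y3 = R NAND Q = HIGH NAND HIGH = LOW
y4 = y2 NOR y3 = LOW NOR LOW = HIGH
y6 = NOT y2 = NOT LOW = HIGH
y8 = y4 AND y6 = HIGH AND HIGH = HIGH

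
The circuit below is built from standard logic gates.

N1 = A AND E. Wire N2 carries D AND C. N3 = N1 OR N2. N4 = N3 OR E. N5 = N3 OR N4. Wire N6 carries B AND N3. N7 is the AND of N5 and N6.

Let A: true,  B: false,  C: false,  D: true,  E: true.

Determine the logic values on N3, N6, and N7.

N3 = true; N6 = false; N7 = false

N1 = A AND E = true AND true = true
N2 = D AND C = true AND false = false
N3 = N1 OR N2 = true OR false = true
N4 = N3 OR E = true OR true = true
N5 = N3 OR N4 = true OR true = true
N6 = B AND N3 = false AND true = false
N7 = N5 AND N6 = true AND false = false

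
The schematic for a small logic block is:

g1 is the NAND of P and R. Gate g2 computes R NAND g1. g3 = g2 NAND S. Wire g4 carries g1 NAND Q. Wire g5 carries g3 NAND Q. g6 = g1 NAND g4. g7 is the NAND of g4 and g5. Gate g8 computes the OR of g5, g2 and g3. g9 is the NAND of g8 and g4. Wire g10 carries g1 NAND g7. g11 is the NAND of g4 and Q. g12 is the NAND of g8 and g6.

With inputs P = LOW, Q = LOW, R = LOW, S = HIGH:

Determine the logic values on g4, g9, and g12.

g4 = HIGH; g9 = LOW; g12 = HIGH

g1 = P NAND R = LOW NAND LOW = HIGH
g2 = R NAND g1 = LOW NAND HIGH = HIGH
g3 = g2 NAND S = HIGH NAND HIGH = LOW
g4 = g1 NAND Q = HIGH NAND LOW = HIGH
g5 = g3 NAND Q = LOW NAND LOW = HIGH
g6 = g1 NAND g4 = HIGH NAND HIGH = LOW
g8 = g5 OR g2 OR g3 = HIGH OR HIGH OR LOW = HIGH
g9 = g8 NAND g4 = HIGH NAND HIGH = LOW
g12 = g8 NAND g6 = HIGH NAND LOW = HIGH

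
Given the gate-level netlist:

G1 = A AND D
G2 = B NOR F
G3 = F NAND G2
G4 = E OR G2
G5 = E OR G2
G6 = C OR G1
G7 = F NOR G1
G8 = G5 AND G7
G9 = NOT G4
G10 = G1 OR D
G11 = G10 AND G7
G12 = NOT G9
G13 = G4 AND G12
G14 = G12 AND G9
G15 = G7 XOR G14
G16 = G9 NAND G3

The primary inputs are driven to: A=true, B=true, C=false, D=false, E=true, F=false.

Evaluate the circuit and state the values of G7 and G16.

G7 = true, G16 = true

G1 = A AND D = true AND false = false
G2 = B NOR F = true NOR false = false
G3 = F NAND G2 = false NAND false = true
G4 = E OR G2 = true OR false = true
G7 = F NOR G1 = false NOR false = true
G9 = NOT G4 = NOT true = false
G16 = G9 NAND G3 = false NAND true = true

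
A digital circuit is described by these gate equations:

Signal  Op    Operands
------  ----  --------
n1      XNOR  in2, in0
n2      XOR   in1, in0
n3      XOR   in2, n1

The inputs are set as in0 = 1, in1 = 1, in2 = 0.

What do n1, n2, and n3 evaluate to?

n1 = in2 XNOR in0 = 0 XNOR 1 = 0
n2 = in1 XOR in0 = 1 XOR 1 = 0
n3 = in2 XOR n1 = 0 XOR 0 = 0

n1 = 0  n2 = 0  n3 = 0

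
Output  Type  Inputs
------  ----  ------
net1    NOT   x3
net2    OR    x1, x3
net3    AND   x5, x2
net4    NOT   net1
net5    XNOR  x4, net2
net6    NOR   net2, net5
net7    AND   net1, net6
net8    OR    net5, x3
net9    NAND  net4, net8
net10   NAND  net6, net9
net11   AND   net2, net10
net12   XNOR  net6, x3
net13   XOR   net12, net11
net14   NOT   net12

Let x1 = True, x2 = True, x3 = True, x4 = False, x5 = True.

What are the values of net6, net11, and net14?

net1 = NOT x3 = NOT True = False
net2 = x1 OR x3 = True OR True = True
net4 = NOT net1 = NOT False = True
net5 = x4 XNOR net2 = False XNOR True = False
net6 = net2 NOR net5 = True NOR False = False
net8 = net5 OR x3 = False OR True = True
net9 = net4 NAND net8 = True NAND True = False
net10 = net6 NAND net9 = False NAND False = True
net11 = net2 AND net10 = True AND True = True
net12 = net6 XNOR x3 = False XNOR True = False
net14 = NOT net12 = NOT False = True

net6 = False; net11 = True; net14 = True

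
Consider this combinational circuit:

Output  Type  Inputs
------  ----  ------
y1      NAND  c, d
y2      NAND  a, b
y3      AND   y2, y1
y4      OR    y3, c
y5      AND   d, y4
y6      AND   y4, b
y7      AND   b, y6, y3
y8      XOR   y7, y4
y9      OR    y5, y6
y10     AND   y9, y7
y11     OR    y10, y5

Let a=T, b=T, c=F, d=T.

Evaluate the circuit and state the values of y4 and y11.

y1 = c NAND d = F NAND T = T
y2 = a NAND b = T NAND T = F
y3 = y2 AND y1 = F AND T = F
y4 = y3 OR c = F OR F = F
y5 = d AND y4 = T AND F = F
y6 = y4 AND b = F AND T = F
y7 = b AND y6 AND y3 = T AND F AND F = F
y9 = y5 OR y6 = F OR F = F
y10 = y9 AND y7 = F AND F = F
y11 = y10 OR y5 = F OR F = F

y4 = F; y11 = F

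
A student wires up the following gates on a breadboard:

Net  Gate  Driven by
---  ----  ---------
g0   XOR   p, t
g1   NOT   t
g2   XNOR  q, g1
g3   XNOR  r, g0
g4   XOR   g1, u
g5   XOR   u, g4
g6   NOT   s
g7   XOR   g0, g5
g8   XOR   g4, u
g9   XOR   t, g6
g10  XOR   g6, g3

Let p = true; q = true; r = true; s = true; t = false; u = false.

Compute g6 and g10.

g6 = false, g10 = true

g0 = p XOR t = true XOR false = true
g3 = r XNOR g0 = true XNOR true = true
g6 = NOT s = NOT true = false
g10 = g6 XOR g3 = false XOR true = true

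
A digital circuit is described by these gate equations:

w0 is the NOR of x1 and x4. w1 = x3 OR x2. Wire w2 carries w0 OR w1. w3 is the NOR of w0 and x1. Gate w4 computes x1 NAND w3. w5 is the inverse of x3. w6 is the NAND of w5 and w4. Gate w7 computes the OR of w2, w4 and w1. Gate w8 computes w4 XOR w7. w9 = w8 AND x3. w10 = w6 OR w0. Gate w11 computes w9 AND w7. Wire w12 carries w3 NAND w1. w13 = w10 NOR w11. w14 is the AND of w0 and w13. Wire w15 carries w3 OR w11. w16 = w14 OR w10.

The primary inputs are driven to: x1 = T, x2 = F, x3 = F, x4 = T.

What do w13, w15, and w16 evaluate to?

w13 = T  w15 = F  w16 = F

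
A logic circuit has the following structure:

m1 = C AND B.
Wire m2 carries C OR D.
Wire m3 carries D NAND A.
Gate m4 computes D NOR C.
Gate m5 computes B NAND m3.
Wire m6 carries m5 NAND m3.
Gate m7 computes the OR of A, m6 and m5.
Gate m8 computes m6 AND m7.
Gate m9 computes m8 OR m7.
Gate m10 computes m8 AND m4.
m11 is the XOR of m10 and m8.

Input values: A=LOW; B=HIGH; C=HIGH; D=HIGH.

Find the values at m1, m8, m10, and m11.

m1 = C AND B = HIGH AND HIGH = HIGH
m3 = D NAND A = HIGH NAND LOW = HIGH
m4 = D NOR C = HIGH NOR HIGH = LOW
m5 = B NAND m3 = HIGH NAND HIGH = LOW
m6 = m5 NAND m3 = LOW NAND HIGH = HIGH
m7 = A OR m6 OR m5 = LOW OR HIGH OR LOW = HIGH
m8 = m6 AND m7 = HIGH AND HIGH = HIGH
m10 = m8 AND m4 = HIGH AND LOW = LOW
m11 = m10 XOR m8 = LOW XOR HIGH = HIGH

m1 = HIGH, m8 = HIGH, m10 = LOW, m11 = HIGH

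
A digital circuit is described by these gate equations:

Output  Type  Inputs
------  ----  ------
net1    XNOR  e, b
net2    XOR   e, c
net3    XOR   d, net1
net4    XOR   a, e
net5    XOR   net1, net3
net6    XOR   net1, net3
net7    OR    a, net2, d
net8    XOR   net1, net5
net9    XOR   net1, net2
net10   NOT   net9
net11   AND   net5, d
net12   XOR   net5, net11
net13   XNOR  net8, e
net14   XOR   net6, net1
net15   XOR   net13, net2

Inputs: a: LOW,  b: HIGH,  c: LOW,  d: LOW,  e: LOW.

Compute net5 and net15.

net1 = e XNOR b = LOW XNOR HIGH = LOW
net2 = e XOR c = LOW XOR LOW = LOW
net3 = d XOR net1 = LOW XOR LOW = LOW
net5 = net1 XOR net3 = LOW XOR LOW = LOW
net8 = net1 XOR net5 = LOW XOR LOW = LOW
net13 = net8 XNOR e = LOW XNOR LOW = HIGH
net15 = net13 XOR net2 = HIGH XOR LOW = HIGH

net5 = LOW; net15 = HIGH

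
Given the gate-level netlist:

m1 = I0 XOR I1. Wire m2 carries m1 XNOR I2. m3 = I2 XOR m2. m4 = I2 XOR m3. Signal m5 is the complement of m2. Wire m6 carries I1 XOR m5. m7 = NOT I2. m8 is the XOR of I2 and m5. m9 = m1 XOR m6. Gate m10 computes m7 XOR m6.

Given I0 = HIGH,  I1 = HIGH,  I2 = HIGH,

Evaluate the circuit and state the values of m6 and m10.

m6 = LOW  m10 = LOW

m1 = I0 XOR I1 = HIGH XOR HIGH = LOW
m2 = m1 XNOR I2 = LOW XNOR HIGH = LOW
m5 = NOT m2 = NOT LOW = HIGH
m6 = I1 XOR m5 = HIGH XOR HIGH = LOW
m7 = NOT I2 = NOT HIGH = LOW
m10 = m7 XOR m6 = LOW XOR LOW = LOW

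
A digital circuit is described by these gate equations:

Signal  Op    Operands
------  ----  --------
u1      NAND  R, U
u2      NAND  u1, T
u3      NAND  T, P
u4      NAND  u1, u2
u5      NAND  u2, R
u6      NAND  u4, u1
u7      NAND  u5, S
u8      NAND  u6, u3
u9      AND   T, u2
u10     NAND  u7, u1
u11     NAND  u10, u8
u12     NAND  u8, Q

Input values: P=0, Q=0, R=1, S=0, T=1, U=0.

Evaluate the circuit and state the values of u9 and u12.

u1 = R NAND U = 1 NAND 0 = 1
u2 = u1 NAND T = 1 NAND 1 = 0
u3 = T NAND P = 1 NAND 0 = 1
u4 = u1 NAND u2 = 1 NAND 0 = 1
u6 = u4 NAND u1 = 1 NAND 1 = 0
u8 = u6 NAND u3 = 0 NAND 1 = 1
u9 = T AND u2 = 1 AND 0 = 0
u12 = u8 NAND Q = 1 NAND 0 = 1

u9 = 0, u12 = 1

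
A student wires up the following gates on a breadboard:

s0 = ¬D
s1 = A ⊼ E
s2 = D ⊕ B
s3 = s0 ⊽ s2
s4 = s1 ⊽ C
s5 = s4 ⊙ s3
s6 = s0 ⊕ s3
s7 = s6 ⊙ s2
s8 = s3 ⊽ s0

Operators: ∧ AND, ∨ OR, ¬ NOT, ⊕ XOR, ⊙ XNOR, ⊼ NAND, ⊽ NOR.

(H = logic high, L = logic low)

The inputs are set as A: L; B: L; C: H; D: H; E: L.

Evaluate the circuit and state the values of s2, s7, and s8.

s2 = H, s7 = L, s8 = H

s0 = NOT D = NOT H = L
s2 = D XOR B = H XOR L = H
s3 = s0 NOR s2 = L NOR H = L
s6 = s0 XOR s3 = L XOR L = L
s7 = s6 XNOR s2 = L XNOR H = L
s8 = s3 NOR s0 = L NOR L = H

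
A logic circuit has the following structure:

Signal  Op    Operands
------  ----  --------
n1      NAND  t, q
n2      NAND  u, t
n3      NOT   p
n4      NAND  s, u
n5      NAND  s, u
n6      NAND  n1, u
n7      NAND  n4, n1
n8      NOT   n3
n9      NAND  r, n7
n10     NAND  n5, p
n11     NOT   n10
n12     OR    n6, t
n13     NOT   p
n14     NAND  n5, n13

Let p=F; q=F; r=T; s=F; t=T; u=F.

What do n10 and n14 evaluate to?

n5 = s NAND u = F NAND F = T
n10 = n5 NAND p = T NAND F = T
n13 = NOT p = NOT F = T
n14 = n5 NAND n13 = T NAND T = F

n10 = T, n14 = F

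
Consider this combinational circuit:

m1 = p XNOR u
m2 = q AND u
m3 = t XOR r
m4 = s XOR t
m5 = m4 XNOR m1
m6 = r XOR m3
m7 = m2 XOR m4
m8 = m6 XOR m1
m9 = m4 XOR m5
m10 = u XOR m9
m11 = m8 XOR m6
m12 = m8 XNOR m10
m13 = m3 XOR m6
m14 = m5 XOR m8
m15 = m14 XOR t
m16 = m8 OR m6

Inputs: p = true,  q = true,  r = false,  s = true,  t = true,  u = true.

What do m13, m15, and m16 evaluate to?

m1 = p XNOR u = true XNOR true = true
m3 = t XOR r = true XOR false = true
m4 = s XOR t = true XOR true = false
m5 = m4 XNOR m1 = false XNOR true = false
m6 = r XOR m3 = false XOR true = true
m8 = m6 XOR m1 = true XOR true = false
m13 = m3 XOR m6 = true XOR true = false
m14 = m5 XOR m8 = false XOR false = false
m15 = m14 XOR t = false XOR true = true
m16 = m8 OR m6 = false OR true = true

m13 = false  m15 = true  m16 = true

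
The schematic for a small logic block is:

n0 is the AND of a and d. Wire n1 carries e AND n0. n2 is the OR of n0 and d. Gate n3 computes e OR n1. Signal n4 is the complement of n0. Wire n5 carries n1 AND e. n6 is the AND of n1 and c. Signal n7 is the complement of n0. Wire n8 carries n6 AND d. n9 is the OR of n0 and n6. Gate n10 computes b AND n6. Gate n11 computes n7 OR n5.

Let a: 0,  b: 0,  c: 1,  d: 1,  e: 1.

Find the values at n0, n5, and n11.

n0 = a AND d = 0 AND 1 = 0
n1 = e AND n0 = 1 AND 0 = 0
n5 = n1 AND e = 0 AND 1 = 0
n7 = NOT n0 = NOT 0 = 1
n11 = n7 OR n5 = 1 OR 0 = 1

n0 = 0; n5 = 0; n11 = 1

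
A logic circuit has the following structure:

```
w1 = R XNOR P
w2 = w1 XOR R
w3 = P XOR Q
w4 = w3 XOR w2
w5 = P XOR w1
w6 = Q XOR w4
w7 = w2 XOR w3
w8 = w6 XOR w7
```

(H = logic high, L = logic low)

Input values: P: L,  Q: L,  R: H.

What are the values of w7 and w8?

w7 = H  w8 = L

w1 = R XNOR P = H XNOR L = L
w2 = w1 XOR R = L XOR H = H
w3 = P XOR Q = L XOR L = L
w4 = w3 XOR w2 = L XOR H = H
w6 = Q XOR w4 = L XOR H = H
w7 = w2 XOR w3 = H XOR L = H
w8 = w6 XOR w7 = H XOR H = L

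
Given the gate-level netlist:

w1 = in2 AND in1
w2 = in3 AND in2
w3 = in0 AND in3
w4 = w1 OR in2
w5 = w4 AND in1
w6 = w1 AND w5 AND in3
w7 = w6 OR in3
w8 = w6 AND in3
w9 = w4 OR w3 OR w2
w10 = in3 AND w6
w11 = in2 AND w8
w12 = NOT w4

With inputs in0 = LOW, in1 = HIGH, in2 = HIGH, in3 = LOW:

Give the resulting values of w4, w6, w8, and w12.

w4 = HIGH, w6 = LOW, w8 = LOW, w12 = LOW

w1 = in2 AND in1 = HIGH AND HIGH = HIGH
w4 = w1 OR in2 = HIGH OR HIGH = HIGH
w5 = w4 AND in1 = HIGH AND HIGH = HIGH
w6 = w1 AND w5 AND in3 = HIGH AND HIGH AND LOW = LOW
w8 = w6 AND in3 = LOW AND LOW = LOW
w12 = NOT w4 = NOT HIGH = LOW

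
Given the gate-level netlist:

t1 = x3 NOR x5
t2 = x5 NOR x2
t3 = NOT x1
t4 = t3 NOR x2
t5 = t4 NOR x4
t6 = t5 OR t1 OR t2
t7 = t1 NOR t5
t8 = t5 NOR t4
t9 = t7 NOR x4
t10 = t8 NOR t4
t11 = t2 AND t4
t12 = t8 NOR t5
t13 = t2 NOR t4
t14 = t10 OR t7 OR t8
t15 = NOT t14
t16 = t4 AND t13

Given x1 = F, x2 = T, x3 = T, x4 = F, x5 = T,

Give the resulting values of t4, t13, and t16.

t4 = F, t13 = T, t16 = F

t2 = x5 NOR x2 = T NOR T = F
t3 = NOT x1 = NOT F = T
t4 = t3 NOR x2 = T NOR T = F
t13 = t2 NOR t4 = F NOR F = T
t16 = t4 AND t13 = F AND T = F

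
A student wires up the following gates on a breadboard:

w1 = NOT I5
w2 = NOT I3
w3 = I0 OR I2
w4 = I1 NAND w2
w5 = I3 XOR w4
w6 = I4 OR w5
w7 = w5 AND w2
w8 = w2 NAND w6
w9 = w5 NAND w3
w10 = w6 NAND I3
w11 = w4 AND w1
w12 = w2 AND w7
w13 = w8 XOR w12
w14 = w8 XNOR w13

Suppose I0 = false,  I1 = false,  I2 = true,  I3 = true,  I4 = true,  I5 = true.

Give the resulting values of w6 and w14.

w6 = true, w14 = true

w2 = NOT I3 = NOT true = false
w4 = I1 NAND w2 = false NAND false = true
w5 = I3 XOR w4 = true XOR true = false
w6 = I4 OR w5 = true OR false = true
w7 = w5 AND w2 = false AND false = false
w8 = w2 NAND w6 = false NAND true = true
w12 = w2 AND w7 = false AND false = false
w13 = w8 XOR w12 = true XOR false = true
w14 = w8 XNOR w13 = true XNOR true = true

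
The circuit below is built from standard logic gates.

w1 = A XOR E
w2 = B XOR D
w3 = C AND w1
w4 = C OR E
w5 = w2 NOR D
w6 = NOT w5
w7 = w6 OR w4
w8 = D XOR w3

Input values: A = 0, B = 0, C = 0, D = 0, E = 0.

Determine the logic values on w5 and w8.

w1 = A XOR E = 0 XOR 0 = 0
w2 = B XOR D = 0 XOR 0 = 0
w3 = C AND w1 = 0 AND 0 = 0
w5 = w2 NOR D = 0 NOR 0 = 1
w8 = D XOR w3 = 0 XOR 0 = 0

w5 = 1  w8 = 0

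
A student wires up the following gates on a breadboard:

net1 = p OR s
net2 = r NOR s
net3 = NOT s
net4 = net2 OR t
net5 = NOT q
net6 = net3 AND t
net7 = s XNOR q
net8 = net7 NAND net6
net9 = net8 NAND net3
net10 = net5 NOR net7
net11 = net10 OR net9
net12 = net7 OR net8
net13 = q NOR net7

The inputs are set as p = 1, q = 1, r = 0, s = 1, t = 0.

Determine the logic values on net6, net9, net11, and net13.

net6 = 0; net9 = 1; net11 = 1; net13 = 0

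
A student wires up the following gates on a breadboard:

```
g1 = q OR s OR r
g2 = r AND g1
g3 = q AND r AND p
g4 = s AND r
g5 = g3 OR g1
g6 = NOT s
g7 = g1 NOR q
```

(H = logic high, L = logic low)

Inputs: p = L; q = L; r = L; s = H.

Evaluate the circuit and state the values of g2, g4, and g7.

g1 = q OR s OR r = L OR H OR L = H
g2 = r AND g1 = L AND H = L
g4 = s AND r = H AND L = L
g7 = g1 NOR q = H NOR L = L

g2 = L, g4 = L, g7 = L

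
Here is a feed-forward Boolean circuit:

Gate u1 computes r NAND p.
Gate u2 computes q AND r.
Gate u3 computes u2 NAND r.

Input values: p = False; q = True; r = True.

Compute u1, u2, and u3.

u1 = r NAND p = True NAND False = True
u2 = q AND r = True AND True = True
u3 = u2 NAND r = True NAND True = False

u1 = True, u2 = True, u3 = False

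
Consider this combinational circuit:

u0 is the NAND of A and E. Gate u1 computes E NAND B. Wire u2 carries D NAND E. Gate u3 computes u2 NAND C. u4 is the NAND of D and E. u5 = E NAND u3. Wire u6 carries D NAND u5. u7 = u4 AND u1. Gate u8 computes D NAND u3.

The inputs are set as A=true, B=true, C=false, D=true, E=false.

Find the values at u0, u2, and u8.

u0 = true, u2 = true, u8 = false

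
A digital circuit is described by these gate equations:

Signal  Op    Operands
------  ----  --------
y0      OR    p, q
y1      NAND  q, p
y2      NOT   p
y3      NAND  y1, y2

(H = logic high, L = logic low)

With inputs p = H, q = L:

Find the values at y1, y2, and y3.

y1 = H, y2 = L, y3 = H

y1 = q NAND p = L NAND H = H
y2 = NOT p = NOT H = L
y3 = y1 NAND y2 = H NAND L = H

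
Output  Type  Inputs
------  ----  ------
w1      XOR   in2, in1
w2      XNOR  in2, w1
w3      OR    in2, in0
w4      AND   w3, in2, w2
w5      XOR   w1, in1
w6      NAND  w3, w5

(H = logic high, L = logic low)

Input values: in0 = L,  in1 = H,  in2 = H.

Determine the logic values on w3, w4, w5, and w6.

w3 = H, w4 = L, w5 = H, w6 = L

w1 = in2 XOR in1 = H XOR H = L
w2 = in2 XNOR w1 = H XNOR L = L
w3 = in2 OR in0 = H OR L = H
w4 = w3 AND in2 AND w2 = H AND H AND L = L
w5 = w1 XOR in1 = L XOR H = H
w6 = w3 NAND w5 = H NAND H = L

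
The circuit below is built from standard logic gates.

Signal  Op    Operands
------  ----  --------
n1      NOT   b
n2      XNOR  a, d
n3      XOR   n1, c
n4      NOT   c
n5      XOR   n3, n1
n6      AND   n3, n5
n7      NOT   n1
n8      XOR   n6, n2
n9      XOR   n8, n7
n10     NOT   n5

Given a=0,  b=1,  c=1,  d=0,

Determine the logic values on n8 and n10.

n8 = 0, n10 = 0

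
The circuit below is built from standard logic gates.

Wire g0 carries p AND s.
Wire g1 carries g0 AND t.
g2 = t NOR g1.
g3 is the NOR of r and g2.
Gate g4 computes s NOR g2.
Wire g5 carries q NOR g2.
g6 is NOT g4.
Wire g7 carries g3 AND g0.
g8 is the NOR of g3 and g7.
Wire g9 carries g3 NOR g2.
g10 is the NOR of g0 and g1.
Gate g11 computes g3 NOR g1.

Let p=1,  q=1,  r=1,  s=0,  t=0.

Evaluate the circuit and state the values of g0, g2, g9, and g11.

g0 = p AND s = 1 AND 0 = 0
g1 = g0 AND t = 0 AND 0 = 0
g2 = t NOR g1 = 0 NOR 0 = 1
g3 = r NOR g2 = 1 NOR 1 = 0
g9 = g3 NOR g2 = 0 NOR 1 = 0
g11 = g3 NOR g1 = 0 NOR 0 = 1

g0 = 0  g2 = 1  g9 = 0  g11 = 1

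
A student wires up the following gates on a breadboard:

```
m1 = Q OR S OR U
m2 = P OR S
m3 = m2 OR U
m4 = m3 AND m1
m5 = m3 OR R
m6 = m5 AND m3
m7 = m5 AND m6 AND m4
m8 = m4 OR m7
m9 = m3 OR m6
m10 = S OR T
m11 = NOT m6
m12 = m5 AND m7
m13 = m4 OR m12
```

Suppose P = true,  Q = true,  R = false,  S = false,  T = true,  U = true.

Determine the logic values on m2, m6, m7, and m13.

m2 = true, m6 = true, m7 = true, m13 = true

m1 = Q OR S OR U = true OR false OR true = true
m2 = P OR S = true OR false = true
m3 = m2 OR U = true OR true = true
m4 = m3 AND m1 = true AND true = true
m5 = m3 OR R = true OR false = true
m6 = m5 AND m3 = true AND true = true
m7 = m5 AND m6 AND m4 = true AND true AND true = true
m12 = m5 AND m7 = true AND true = true
m13 = m4 OR m12 = true OR true = true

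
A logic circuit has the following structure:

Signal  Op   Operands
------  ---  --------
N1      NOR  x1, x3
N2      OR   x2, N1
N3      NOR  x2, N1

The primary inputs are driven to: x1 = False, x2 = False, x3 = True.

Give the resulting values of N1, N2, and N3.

N1 = x1 NOR x3 = False NOR True = False
N2 = x2 OR N1 = False OR False = False
N3 = x2 NOR N1 = False NOR False = True

N1 = False  N2 = False  N3 = True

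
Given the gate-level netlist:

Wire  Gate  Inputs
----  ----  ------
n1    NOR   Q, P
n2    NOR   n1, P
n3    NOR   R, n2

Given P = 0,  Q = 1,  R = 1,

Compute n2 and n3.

n1 = Q NOR P = 1 NOR 0 = 0
n2 = n1 NOR P = 0 NOR 0 = 1
n3 = R NOR n2 = 1 NOR 1 = 0

n2 = 1; n3 = 0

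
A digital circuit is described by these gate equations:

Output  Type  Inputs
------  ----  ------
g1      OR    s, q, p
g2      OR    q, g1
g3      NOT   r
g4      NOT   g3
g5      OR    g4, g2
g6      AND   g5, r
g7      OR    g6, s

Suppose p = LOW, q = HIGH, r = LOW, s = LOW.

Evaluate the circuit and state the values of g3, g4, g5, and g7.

g1 = s OR q OR p = LOW OR HIGH OR LOW = HIGH
g2 = q OR g1 = HIGH OR HIGH = HIGH
g3 = NOT r = NOT LOW = HIGH
g4 = NOT g3 = NOT HIGH = LOW
g5 = g4 OR g2 = LOW OR HIGH = HIGH
g6 = g5 AND r = HIGH AND LOW = LOW
g7 = g6 OR s = LOW OR LOW = LOW

g3 = HIGH; g4 = LOW; g5 = HIGH; g7 = LOW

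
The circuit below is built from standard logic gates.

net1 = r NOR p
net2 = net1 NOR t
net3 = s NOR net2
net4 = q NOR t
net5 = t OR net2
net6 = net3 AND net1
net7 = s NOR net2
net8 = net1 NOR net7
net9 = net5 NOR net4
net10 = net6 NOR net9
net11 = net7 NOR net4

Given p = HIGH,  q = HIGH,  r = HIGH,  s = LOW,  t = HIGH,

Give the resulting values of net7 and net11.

net7 = HIGH; net11 = LOW

net1 = r NOR p = HIGH NOR HIGH = LOW
net2 = net1 NOR t = LOW NOR HIGH = LOW
net4 = q NOR t = HIGH NOR HIGH = LOW
net7 = s NOR net2 = LOW NOR LOW = HIGH
net11 = net7 NOR net4 = HIGH NOR LOW = LOW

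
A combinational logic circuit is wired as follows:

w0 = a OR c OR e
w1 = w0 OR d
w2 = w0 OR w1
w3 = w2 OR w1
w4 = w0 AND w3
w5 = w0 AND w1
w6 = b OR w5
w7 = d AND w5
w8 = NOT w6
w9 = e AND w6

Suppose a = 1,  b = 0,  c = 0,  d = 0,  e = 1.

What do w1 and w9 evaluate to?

w1 = 1, w9 = 1

w0 = a OR c OR e = 1 OR 0 OR 1 = 1
w1 = w0 OR d = 1 OR 0 = 1
w5 = w0 AND w1 = 1 AND 1 = 1
w6 = b OR w5 = 0 OR 1 = 1
w9 = e AND w6 = 1 AND 1 = 1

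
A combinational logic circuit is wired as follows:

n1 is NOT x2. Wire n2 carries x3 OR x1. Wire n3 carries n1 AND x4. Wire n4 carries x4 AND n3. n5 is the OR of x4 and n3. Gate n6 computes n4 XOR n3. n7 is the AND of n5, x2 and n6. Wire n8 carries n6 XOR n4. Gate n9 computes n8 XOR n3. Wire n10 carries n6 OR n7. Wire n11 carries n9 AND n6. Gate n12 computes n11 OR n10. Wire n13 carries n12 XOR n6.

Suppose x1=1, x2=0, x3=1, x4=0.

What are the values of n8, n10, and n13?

n1 = NOT x2 = NOT 0 = 1
n3 = n1 AND x4 = 1 AND 0 = 0
n4 = x4 AND n3 = 0 AND 0 = 0
n5 = x4 OR n3 = 0 OR 0 = 0
n6 = n4 XOR n3 = 0 XOR 0 = 0
n7 = n5 AND x2 AND n6 = 0 AND 0 AND 0 = 0
n8 = n6 XOR n4 = 0 XOR 0 = 0
n9 = n8 XOR n3 = 0 XOR 0 = 0
n10 = n6 OR n7 = 0 OR 0 = 0
n11 = n9 AND n6 = 0 AND 0 = 0
n12 = n11 OR n10 = 0 OR 0 = 0
n13 = n12 XOR n6 = 0 XOR 0 = 0

n8 = 0, n10 = 0, n13 = 0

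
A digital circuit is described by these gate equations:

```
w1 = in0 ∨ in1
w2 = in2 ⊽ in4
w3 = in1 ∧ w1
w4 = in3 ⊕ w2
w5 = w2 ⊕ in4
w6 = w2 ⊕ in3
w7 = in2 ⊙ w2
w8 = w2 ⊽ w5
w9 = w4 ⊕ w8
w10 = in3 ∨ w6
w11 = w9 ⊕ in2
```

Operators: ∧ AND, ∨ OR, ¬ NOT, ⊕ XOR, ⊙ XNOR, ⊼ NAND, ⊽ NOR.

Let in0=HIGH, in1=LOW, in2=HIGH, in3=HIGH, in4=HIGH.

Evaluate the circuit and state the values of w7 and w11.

w7 = LOW, w11 = LOW

w2 = in2 NOR in4 = HIGH NOR HIGH = LOW
w4 = in3 XOR w2 = HIGH XOR LOW = HIGH
w5 = w2 XOR in4 = LOW XOR HIGH = HIGH
w7 = in2 XNOR w2 = HIGH XNOR LOW = LOW
w8 = w2 NOR w5 = LOW NOR HIGH = LOW
w9 = w4 XOR w8 = HIGH XOR LOW = HIGH
w11 = w9 XOR in2 = HIGH XOR HIGH = LOW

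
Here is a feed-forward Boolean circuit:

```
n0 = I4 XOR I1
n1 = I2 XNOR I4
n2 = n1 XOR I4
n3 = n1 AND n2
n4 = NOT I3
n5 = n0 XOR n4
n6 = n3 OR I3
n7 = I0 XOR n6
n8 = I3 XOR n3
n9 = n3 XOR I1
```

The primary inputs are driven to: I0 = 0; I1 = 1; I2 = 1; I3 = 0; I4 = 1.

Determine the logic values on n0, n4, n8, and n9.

n0 = I4 XOR I1 = 1 XOR 1 = 0
n1 = I2 XNOR I4 = 1 XNOR 1 = 1
n2 = n1 XOR I4 = 1 XOR 1 = 0
n3 = n1 AND n2 = 1 AND 0 = 0
n4 = NOT I3 = NOT 0 = 1
n8 = I3 XOR n3 = 0 XOR 0 = 0
n9 = n3 XOR I1 = 0 XOR 1 = 1

n0 = 0, n4 = 1, n8 = 0, n9 = 1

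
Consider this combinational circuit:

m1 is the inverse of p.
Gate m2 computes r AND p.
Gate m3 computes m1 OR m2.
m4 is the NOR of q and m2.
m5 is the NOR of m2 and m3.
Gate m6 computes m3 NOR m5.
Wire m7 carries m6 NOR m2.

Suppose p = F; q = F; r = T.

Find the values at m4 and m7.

m1 = NOT p = NOT F = T
m2 = r AND p = T AND F = F
m3 = m1 OR m2 = T OR F = T
m4 = q NOR m2 = F NOR F = T
m5 = m2 NOR m3 = F NOR T = F
m6 = m3 NOR m5 = T NOR F = F
m7 = m6 NOR m2 = F NOR F = T

m4 = T, m7 = T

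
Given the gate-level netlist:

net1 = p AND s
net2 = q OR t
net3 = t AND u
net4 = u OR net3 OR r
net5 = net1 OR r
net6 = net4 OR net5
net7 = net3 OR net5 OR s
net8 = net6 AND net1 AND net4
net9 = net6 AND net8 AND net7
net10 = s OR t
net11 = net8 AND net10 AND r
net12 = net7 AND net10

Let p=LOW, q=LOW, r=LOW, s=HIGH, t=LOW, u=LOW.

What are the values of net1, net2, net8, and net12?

net1 = LOW; net2 = LOW; net8 = LOW; net12 = HIGH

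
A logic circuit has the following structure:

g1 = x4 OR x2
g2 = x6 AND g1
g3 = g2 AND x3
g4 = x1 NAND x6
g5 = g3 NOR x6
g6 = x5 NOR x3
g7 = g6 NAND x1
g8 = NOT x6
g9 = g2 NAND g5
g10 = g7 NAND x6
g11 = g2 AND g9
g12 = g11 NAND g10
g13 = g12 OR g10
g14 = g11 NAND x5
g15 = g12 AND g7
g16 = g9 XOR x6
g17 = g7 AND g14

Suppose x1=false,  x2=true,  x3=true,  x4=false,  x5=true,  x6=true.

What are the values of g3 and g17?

g3 = true, g17 = false

g1 = x4 OR x2 = false OR true = true
g2 = x6 AND g1 = true AND true = true
g3 = g2 AND x3 = true AND true = true
g5 = g3 NOR x6 = true NOR true = false
g6 = x5 NOR x3 = true NOR true = false
g7 = g6 NAND x1 = false NAND false = true
g9 = g2 NAND g5 = true NAND false = true
g11 = g2 AND g9 = true AND true = true
g14 = g11 NAND x5 = true NAND true = false
g17 = g7 AND g14 = true AND false = false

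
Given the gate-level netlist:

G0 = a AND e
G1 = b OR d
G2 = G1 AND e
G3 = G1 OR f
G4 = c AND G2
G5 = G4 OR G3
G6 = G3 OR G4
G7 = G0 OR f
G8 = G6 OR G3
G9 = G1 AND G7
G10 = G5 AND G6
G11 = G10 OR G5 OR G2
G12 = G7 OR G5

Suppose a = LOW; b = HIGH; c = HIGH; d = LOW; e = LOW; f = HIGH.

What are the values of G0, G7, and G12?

G0 = a AND e = LOW AND LOW = LOW
G1 = b OR d = HIGH OR LOW = HIGH
G2 = G1 AND e = HIGH AND LOW = LOW
G3 = G1 OR f = HIGH OR HIGH = HIGH
G4 = c AND G2 = HIGH AND LOW = LOW
G5 = G4 OR G3 = LOW OR HIGH = HIGH
G7 = G0 OR f = LOW OR HIGH = HIGH
G12 = G7 OR G5 = HIGH OR HIGH = HIGH

G0 = LOW, G7 = HIGH, G12 = HIGH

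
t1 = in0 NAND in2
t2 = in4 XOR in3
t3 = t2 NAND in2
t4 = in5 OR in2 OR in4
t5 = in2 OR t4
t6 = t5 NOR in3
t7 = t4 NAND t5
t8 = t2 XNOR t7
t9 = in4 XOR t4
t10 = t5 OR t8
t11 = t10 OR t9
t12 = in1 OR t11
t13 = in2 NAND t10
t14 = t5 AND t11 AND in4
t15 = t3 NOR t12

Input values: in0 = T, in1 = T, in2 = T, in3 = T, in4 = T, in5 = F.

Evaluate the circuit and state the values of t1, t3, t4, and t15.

t1 = in0 NAND in2 = T NAND T = F
t2 = in4 XOR in3 = T XOR T = F
t3 = t2 NAND in2 = F NAND T = T
t4 = in5 OR in2 OR in4 = F OR T OR T = T
t5 = in2 OR t4 = T OR T = T
t7 = t4 NAND t5 = T NAND T = F
t8 = t2 XNOR t7 = F XNOR F = T
t9 = in4 XOR t4 = T XOR T = F
t10 = t5 OR t8 = T OR T = T
t11 = t10 OR t9 = T OR F = T
t12 = in1 OR t11 = T OR T = T
t15 = t3 NOR t12 = T NOR T = F

t1 = F, t3 = T, t4 = T, t15 = F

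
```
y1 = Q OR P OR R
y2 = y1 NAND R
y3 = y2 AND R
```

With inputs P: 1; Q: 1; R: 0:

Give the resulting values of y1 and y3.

y1 = 1, y3 = 0

y1 = Q OR P OR R = 1 OR 1 OR 0 = 1
y2 = y1 NAND R = 1 NAND 0 = 1
y3 = y2 AND R = 1 AND 0 = 0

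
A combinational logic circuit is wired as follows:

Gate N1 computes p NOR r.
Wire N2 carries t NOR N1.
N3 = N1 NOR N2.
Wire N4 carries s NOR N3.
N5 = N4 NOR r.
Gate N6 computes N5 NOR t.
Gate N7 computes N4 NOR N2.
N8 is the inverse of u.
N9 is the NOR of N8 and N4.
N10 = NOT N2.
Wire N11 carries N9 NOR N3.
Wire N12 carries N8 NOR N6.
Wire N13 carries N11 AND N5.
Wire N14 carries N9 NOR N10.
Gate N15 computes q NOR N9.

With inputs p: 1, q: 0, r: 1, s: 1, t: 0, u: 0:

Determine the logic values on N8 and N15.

N8 = 1  N15 = 1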